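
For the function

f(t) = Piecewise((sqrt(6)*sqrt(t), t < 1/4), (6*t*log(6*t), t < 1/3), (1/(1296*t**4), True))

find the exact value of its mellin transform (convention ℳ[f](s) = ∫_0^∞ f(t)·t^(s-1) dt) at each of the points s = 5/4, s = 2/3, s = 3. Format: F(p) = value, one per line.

F(5/4) = -1327*3**(3/4)/32076 + sqrt(2)/27 + log(2**(sqrt(2)/12 + 8*3**(3/4)/81)/3**(sqrt(2)/12)) + sqrt(3)/14
F(2/3) = -9*2**(2/3)*log(3)/40 - 187*3**(1/3)/800 + 27*2**(2/3)/200 + 9*2**(2/3)*log(2)/40 + 2*3**(1/3)*log(2)/5 + 3*2**(1/6)*sqrt(3)/14
F(3) = -3*log(3)/512 - 47/55296 + sqrt(6)/448 + 337*log(2)/13824

peel off the common scale on t: sqrt(3)*sqrt(t) on [0, 1/2); 3*t*log(3*t) on [1/2, 2/3); 1/(81*t**4) on [2/3, ∞)
reversing the common scale on t: sqrt(6)*sqrt(t)/2 on [0, 1); 3*t*log(3*t/2)/2 on [1, 4/3); 16/(81*t**4) on [4/3, ∞)
invert the common scale on t to get sqrt(t) on [0, 3/2); t*log(t) on [3/2, 2); t**(-4) on [2, ∞)
split f at 1/4, 1/3: ℳ[f](s) collects 3 kernel integrals
∫ sqrt(6)*sqrt(t)·t^(s-1) over [0, 1/4)
on [1/4, 1/3): add ∫ 6*t*log(6*t)·t^(s-1) dt
for t in [1/3, ∞): the term is ∫ 1/(1296*t**4)·t^(s-1)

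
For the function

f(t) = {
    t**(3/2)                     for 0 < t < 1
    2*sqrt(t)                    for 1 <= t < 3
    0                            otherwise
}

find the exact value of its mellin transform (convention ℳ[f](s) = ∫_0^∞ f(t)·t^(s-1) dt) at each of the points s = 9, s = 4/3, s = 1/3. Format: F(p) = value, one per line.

split f at 1: ℳ[f](s) collects 2 kernel integrals
piece [0, 1): integrate t**(3/2) against the kernel
piece [1, 3): integrate 2*sqrt(t) against the kernel

F(9) = -46/399 + 78732*sqrt(3)/19
F(4/3) = -138/187 + 36*3**(5/6)/11
F(1/3) = -102/55 + 12*3**(5/6)/5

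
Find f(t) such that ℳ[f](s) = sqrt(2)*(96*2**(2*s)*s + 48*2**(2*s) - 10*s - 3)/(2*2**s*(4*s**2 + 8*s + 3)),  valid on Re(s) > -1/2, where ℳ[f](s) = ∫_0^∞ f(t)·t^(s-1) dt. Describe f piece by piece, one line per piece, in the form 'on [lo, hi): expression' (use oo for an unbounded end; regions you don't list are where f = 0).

linearity at 1/2 turns ℳ[f](s) into 2 summed integrals
segment 0 to 1/2 holds sqrt(t)/2; add its integral
over [1/2, 2), the kernel integral of 6*t**(3/2) enters the sum

on [0, 1/2): sqrt(t)/2
on [1/2, 2): 6*t**(3/2)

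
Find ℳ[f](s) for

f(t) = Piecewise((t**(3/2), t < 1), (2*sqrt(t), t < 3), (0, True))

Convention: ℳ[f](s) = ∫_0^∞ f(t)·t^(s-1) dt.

linearity at 1 turns ℳ[f](s) into 2 summed integrals
segment 0 to 1 holds t**(3/2); add its integral
the [1, 3) slice contributes ∫ 2*sqrt(t)·t^(s-1) dt

(4*sqrt(3)*3**s*(2*s + 3) - 4*s - 10)/((2*s + 1)*(2*s + 3))
  Re(s) > -3/2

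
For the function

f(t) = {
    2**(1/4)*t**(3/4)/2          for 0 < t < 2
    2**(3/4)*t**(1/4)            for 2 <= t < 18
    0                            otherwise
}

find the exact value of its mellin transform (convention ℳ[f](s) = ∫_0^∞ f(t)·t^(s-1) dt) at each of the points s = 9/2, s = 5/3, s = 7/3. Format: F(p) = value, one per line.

invert the common scale on t to get t**(3/4) on [0, 1); 2*t**(1/4) on [1, 9)
undo the power substitution: t**(3/2) on [0, 1); 2*sqrt(t) on [1, 3)
linearity at 2 turns ℳ[f](s) into 2 summed integrals
piece [0, 2): integrate 2**(1/4)*t**(3/4)/2 against the kernel
∫ over [2, 18) of 2**(3/4)*t**(1/4)·t^(s-1) joins the sum

F(9/2) = -1472*sqrt(2)/399 + 2519424*sqrt(6)/19
F(5/3) = 24*2**(2/3)*(-35 + 1566*3**(5/6))/667
F(7/3) = 48*2**(1/3)*(-43 + 17982*3**(1/6))/1147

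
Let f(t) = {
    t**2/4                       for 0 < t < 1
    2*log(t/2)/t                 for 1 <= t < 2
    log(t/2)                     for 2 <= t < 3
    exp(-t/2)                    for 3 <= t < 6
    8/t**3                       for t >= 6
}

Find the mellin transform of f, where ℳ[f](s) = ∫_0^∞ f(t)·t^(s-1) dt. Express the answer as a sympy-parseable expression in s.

(108*2**s*s**2*(s - 3)*(s + 2)*(s**2 - 2*s + 1)*uppergamma(s, 3/2) - 108*2**s*s**2*(s - 3)*(s + 2)*(s**2 - 2*s + 1)*uppergamma(s, 3) - 108*2**s*s**2*(s - 3)*(s + 2) + 108*2**s*(s - 3)*(s + 2)*(s**2 - 2*s + 1) - 108*3**s*s*(s - 3)*(s + 2)*(s**2 - 2*s + 1)*log(2) + 108*3**s*s*(s - 3)*(s + 2)*(s**2 - 2*s + 1)*log(3) - 108*3**s*(s - 3)*(s + 2)*(s**2 - 2*s + 1) - 4*6**s*s**2*(s + 2)*(s**2 - 2*s + 1) + 216*s**3*(s - 3)*(s + 2)*log(2) - 216*s**2*(s - 3)*(s + 2)*log(2) + 216*s**2*(s - 3)*(s + 2) + 27*s**2*(s - 3)*(s**2 - 2*s + 1))/(108*s**2*(s - 3)*(s + 2)*(s**2 - 2*s + 1))
  -2 < Re(s) < 3

undo the common scale on t: t**2 on [0, 1/2); log(t)/t on [1/2, 1); log(t) on [1, 3/2); …
slice at 1, 2, 3, 6, transform all 5 pieces, and sum them
the [0, 1) slice contributes ∫ t**2/4·t^(s-1) dt
segment 1 to 2 holds 2*log(t/2)/t; add its integral
on [2, 3): add ∫ log(t/2)·t^(s-1) dt
the [3, 6) slice contributes ∫ exp(-t/2)·t^(s-1) dt
piece [6, ∞): integrate 8/t**3 against the kernel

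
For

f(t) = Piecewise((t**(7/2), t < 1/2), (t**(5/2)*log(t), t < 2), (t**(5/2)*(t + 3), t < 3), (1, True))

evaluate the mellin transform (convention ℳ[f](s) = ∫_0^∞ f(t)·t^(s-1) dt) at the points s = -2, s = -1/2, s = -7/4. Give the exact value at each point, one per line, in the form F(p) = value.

F(-2) = sqrt(2)*(-330 + sqrt(2) + 108*log(2) + 144*sqrt(6))/36
F(-1/2) = 2*sqrt(3)/3 + 17*log(2)/8 + 207/16
F(-7/4) = 2**(1/4)*(-436*sqrt(2) + 2*2**(3/4)*3**(1/4) + 65 + log(2**(42 + 84*sqrt(2))) + 180*6**(3/4))/63

invert the shared t-power to get t**(3/2) on [0, 1/2); sqrt(t)*log(t) on [1/2, 2); sqrt(t)*(t + 3) on [2, 3); …
reversing the shared t-power: t on [0, 1/2); log(t) on [1/2, 2); t + 3 on [2, 3); …
decompose at 1/2, 2, 3; ℳ[f](s) sums the 4 pieces' integrals
[0, 1/2) adds the kernel integral of t**(7/2)
for t in [1/2, 2): the term is ∫ t**(5/2)*log(t)·t^(s-1)
the [2, 3) slice contributes ∫ t**(5/2)*(t + 3)·t^(s-1) dt
between 3 and ∞ the integrand is 1·t^(s-1)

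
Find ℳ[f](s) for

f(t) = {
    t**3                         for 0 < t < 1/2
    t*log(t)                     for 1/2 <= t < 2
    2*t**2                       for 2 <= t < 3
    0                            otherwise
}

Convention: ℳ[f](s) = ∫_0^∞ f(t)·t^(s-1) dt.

undo the shared t-power: t**(5/2) on [0, 1/2); sqrt(t)*log(t) on [1/2, 2); 2*t**(3/2) on [2, 3)
the shared t-power comes off first: t**2 on [0, 1/2); log(t) on [1/2, 2); 2*t on [2, 3)
along the cuts 1/2, 2, ℳ[f](s) splits into 3 integrals
between 0 and 1/2 the integrand is t**3·t^(s-1)
piece [1/2, 2): integrate t*log(t) against the kernel
on [2, 3): add ∫ 2*t**2·t^(s-1) dt

(-64*2**(2*s)*(s + 1)**2*(s + 3) + 16*2**(2*s)*(s + 1)*(s + 2)*(s + 3)*log(2) - 16*2**(2*s)*(s + 2)*(s + 3) + 144*6**s*(s + 1)**2*(s + 3) + (s + 1)**2*(s + 2) + 4*(s + 1)*(s + 2)*(s + 3)*log(2) + 4*(s + 2)*(s + 3))/(8*2**s*(s + 1)**2*(s + 2)*(s + 3))
  Re(s) > -3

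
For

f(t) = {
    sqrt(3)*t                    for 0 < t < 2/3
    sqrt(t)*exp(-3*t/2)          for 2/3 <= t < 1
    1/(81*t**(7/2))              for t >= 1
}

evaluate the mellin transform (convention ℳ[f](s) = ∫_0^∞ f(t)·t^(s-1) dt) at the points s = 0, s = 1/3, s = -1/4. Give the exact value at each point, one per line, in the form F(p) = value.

F(0) = -sqrt(6)*sqrt(pi)*erfc(sqrt(6)/2)/3 + 2/567 + sqrt(6)*sqrt(pi)*erfc(1)/3 + 2*sqrt(3)/3
F(1/3) = 3**(1/6)*(-1026*2**(5/6)*uppergamma(5/6, 3/2) + 4*3**(5/6) + 1026*2**(5/6)*uppergamma(5/6, 1) + 1539*2**(1/3))/3078
F(-1/4) = 3**(3/4)*(-1215*2**(1/4)*uppergamma(1/4, 3/2) + 4*3**(1/4) + 1215*2**(1/4)*uppergamma(1/4, 1) + 1620*2**(3/4))/3645

strip the shared t-power: sqrt(3)*sqrt(t) on [0, 2/3); exp(-3*t/2) on [2/3, 1); 1/(81*t**4) on [1, ∞)
strip the common scale on t: sqrt(t) on [0, 2); exp(-t/2) on [2, 3); t**(-4) on [3, ∞)
integrate the 3 segments split at 2/3, 1, then add the results
over [0, 2/3), the kernel integral of sqrt(3)*t enters the sum
between 2/3 and 1 the integrand is sqrt(t)*exp(-3*t/2)·t^(s-1)
segment 1 to ∞ holds 1/(81*t**(7/2)); add its integral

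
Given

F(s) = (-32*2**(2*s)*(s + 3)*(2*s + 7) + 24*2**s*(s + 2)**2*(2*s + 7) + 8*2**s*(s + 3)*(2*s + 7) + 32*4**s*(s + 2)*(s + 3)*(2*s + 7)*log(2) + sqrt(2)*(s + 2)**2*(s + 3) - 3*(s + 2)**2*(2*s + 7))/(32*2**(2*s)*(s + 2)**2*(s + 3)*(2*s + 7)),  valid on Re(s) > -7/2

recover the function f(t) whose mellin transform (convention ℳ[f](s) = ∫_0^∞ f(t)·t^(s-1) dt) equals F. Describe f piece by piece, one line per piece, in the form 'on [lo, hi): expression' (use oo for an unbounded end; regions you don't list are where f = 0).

undo the shared t-power: 2*sqrt(2)*t**(3/2) on [0, 1/4); 6*t on [1/4, 1/2); log(2*t) on [1/2, 1)
reversing the common scale on t: t**(3/2) on [0, 1/2); 3*t on [1/2, 1); log(t) on [1, 2)
along the cuts 1/4, 1/2, ℳ[f](s) splits into 3 integrals
on [0, 1/4) integrate f = 2*sqrt(2)*t**(7/2) against the kernel
∫ 6*t**3·t^(s-1) over [1/4, 1/2)
between 1/2 and 1 the integrand is t**2*log(2*t)·t^(s-1)

on [0, 1/4): 2*sqrt(2)*t**(7/2)
on [1/4, 1/2): 6*t**3
on [1/2, 1): t**2*log(2*t)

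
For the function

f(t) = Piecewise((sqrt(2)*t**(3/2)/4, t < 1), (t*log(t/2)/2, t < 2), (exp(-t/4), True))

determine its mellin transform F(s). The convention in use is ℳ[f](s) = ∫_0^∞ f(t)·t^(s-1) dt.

(2*2**(2*s)*(2*s + 3)*(s**2 + 2*s + 1)*uppergamma(s, 1/2) - 2*2**s*(2*s + 3) + s*(2*s + 3)*log(2) + 2*s + (2*s + 3)*log(2) + sqrt(2)*(s**2 + 2*s + 1) + 3)/(2*(2*s + 3)*(s**2 + 2*s + 1))
  Re(s) > -3/2

peel off the common scale on t: t**(3/2) on [0, 1/2); t*log(t) on [1/2, 1); exp(-t/2) on [1, ∞)
cuts at 1, 2: linearity sums the 3 kernel integrals
∫ sqrt(2)*t**(3/2)/4·t^(s-1) over [0, 1)
between 1 and 2 the integrand is t*log(t/2)/2·t^(s-1)
piece [2, ∞): integrate exp(-t/4) against the kernel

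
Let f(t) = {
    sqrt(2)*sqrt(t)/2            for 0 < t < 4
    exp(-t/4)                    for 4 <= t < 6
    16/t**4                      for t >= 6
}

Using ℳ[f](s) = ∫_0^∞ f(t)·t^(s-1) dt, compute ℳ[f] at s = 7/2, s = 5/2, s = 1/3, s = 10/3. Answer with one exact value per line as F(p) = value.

the common scale on t comes off first: sqrt(t) on [0, 2); exp(-t/2) on [2, 3); t**(-4) on [3, ∞)
treat the 3 regions marked off by 4, 6 separately and sum
∫ sqrt(2)*sqrt(t)/2·t^(s-1) over [0, 4)
between 4 and 6 the integrand is exp(-t/4)·t^(s-1)
segment [6, ∞) carries 16/t**4; integrate it

F(7/2) = -624*sqrt(6)*exp(-3/2) - 240*sqrt(pi)*erfc(sqrt(6)/2) + 16*sqrt(6)/3 + 32*sqrt(2) + 240*sqrt(pi)*erfc(1) + 928*exp(-1)
F(5/2) = -48*sqrt(6)*exp(-3/2) - 24*sqrt(pi)*erfc(sqrt(6)/2) + 8*sqrt(6)/27 + 24*sqrt(pi)*erfc(1) + 32*sqrt(2)/3 + 80*exp(-1)
F(1/3) = -2**(2/3)*uppergamma(1/3, 3/2) + 6**(1/3)/297 + 2**(2/3)*uppergamma(1/3, 1) + 12*2**(1/6)/5
F(10/3) = -64*2**(2/3)*uppergamma(10/3, 3/2) + 4*6**(1/3) + 768*2**(1/6)/23 + 64*2**(2/3)*uppergamma(10/3, 1)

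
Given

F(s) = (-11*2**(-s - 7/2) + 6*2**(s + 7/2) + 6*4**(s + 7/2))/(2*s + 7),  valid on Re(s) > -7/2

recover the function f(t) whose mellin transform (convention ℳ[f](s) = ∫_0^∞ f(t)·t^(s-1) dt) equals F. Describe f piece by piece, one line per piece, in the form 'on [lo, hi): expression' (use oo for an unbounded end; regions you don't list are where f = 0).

linearity at 1/2, 2 turns ℳ[f](s) into 3 summed integrals
the [0, 1/2) slice contributes ∫ t**(7/2)/2·t^(s-1) dt
∫ over [1/2, 2) of 6*t**(7/2)·t^(s-1) joins the sum
on [2, 4): add ∫ 3*t**(7/2)·t^(s-1) dt

on [0, 1/2): t**(7/2)/2
on [1/2, 2): 6*t**(7/2)
on [2, 4): 3*t**(7/2)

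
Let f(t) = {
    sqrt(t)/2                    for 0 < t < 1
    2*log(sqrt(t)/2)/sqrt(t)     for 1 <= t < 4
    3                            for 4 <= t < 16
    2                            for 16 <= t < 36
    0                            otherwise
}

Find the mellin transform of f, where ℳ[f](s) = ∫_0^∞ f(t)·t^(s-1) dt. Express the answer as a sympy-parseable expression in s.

remove the power substitution first: t/2 on [0, 1); 2*log(t/2)/t on [1, 2); 3 on [2, 4); …
strip the common scale on t: t on [0, 1/2); log(t)/t on [1/2, 1); 3 on [1, 2); …
cuts at 1, 4, 16: linearity sums the 4 kernel integrals
∫ over [0, 1) of sqrt(t)/2·t^(s-1) joins the sum
between 1 and 4 the integrand is 2*log(sqrt(t)/2)/sqrt(t)·t^(s-1)
segment [4, 16) carries 3; integrate it
segment [16, 36) carries 2; integrate it

(16**s*(2*s + 1)*(4*s**2 - 4*s + 1) - 2**(2*s + 1)*s*(2*s + 1) + 2*36**s*(2*s + 1)*(4*s**2 - 4*s + 1) - 3*4**s*(2*s + 1)*(4*s**2 - 4*s + 1) + 8*s**2*(2*s + 1)*log(2) - 4*s*(2*s + 1)*log(2) + 4*s*(2*s + 1) + s*(4*s**2 - 4*s + 1))/(s*(2*s + 1)*(4*s**2 - 4*s + 1))
  Re(s) > -1/2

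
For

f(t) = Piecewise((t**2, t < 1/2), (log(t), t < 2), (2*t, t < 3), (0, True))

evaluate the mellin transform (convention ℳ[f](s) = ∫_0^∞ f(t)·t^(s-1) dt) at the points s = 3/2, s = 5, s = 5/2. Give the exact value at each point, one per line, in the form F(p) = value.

F(3/2) = sqrt(2)*(-9979 + 3780*log(2) + 9072*sqrt(6))/2520
F(5) = 205*log(2)/32 + 14810143/67200
F(5/2) = sqrt(2)*(-130649 + 41580*log(2) + 194400*sqrt(6))/25200

treat the 3 regions marked off by 1/2, 2 separately and sum
segment [0, 1/2) carries t**2; integrate it
between 1/2 and 2 the integrand is log(t)·t^(s-1)
segment [2, 3) carries 2*t; integrate it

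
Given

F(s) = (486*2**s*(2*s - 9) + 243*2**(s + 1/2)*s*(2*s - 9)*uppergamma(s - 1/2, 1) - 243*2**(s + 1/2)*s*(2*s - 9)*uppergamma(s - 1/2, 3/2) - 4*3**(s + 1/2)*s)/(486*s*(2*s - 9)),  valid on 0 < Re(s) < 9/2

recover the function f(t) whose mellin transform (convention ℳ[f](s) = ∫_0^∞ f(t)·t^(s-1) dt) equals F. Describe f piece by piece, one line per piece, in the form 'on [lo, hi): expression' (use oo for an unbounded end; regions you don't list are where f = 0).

on [0, 2): 1
on [2, 3): exp(-t/2)/sqrt(t)
on [3, oo): t**(-9/2)

invert the shared t-power to get 1/sqrt(t) on [0, 2); exp(-t/2)/t on [2, 3); t**(-5) on [3, ∞)
reversing the shared t-power: sqrt(t) on [0, 2); exp(-t/2) on [2, 3); t**(-4) on [3, ∞)
along the cuts 2, 3, ℳ[f](s) splits into 3 integrals
on [0, 2) integrate f = 1 against the kernel
for t in [2, 3): the term is ∫ exp(-t/2)/sqrt(t)·t^(s-1)
segment 3 to ∞ holds t**(-9/2); add its integral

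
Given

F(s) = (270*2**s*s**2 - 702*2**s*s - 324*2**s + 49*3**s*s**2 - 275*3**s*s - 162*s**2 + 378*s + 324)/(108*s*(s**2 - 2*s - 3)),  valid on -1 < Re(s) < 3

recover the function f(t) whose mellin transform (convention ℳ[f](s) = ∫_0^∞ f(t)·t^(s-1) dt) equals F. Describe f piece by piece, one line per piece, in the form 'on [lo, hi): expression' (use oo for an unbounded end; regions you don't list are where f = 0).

on [0, 1): t/2
on [1, 2): t + 1
on [2, 3): t/4
on [3, oo): 8/t**3

undo the common scale on t: t on [0, 1/2); 2*t + 1 on [1/2, 1); t/2 on [1, 3/2); …
integrate the 4 segments split at 1, 2, 3, then add the results
between 0 and 1 the integrand is t/2·t^(s-1)
segment 1 to 2 holds (t + 1); add its integral
segment [2, 3) carries t/4; integrate it
the [3, ∞) slice contributes ∫ 8/t**3·t^(s-1) dt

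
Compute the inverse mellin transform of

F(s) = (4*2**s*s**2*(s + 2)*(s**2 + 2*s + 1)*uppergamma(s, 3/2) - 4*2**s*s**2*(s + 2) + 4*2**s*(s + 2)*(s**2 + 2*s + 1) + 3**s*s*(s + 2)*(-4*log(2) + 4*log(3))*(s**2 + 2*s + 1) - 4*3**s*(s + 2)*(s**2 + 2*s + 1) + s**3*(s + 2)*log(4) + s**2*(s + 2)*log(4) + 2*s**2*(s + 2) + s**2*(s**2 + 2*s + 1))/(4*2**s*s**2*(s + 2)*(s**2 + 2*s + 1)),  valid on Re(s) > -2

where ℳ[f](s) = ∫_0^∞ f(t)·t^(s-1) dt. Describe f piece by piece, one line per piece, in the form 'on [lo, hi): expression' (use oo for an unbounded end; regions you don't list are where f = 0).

on [0, 1/2): t**2
on [1/2, 1): t*log(t)
on [1, 3/2): log(t)
on [3/2, oo): exp(-t)

linearity at 1/2, 1, 3/2 turns ℳ[f](s) into 4 summed integrals
on [0, 1/2) integrate f = t**2 against the kernel
segment 1/2 to 1 holds t*log(t); add its integral
over [1, 3/2), the kernel integral of log(t) enters the sum
on [3/2, ∞) integrate f = exp(-t) against the kernel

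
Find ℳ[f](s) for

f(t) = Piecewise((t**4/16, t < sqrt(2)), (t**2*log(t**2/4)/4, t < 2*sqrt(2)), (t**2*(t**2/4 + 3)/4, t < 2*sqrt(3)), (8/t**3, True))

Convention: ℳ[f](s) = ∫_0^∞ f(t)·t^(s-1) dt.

2**(s/2)*(360*2**s*(3 - s)*(s + 2)**2 + 72*2**s*(s - 3)*(s + 2)*(s + 4)*log(2) - 432*2**s*(s - 3)*(s + 2) - 144*2**s*(s - 3)*(s + 4) + 648*6**(s/2)*(s - 3)*(s + 2)**2 + 648*6**(s/2)*(s - 3)*(s + 2) - 4*sqrt(3)*6**(s/2)*(s + 2)**2*(s + 4) + 9*(s - 3)*(s + 2)**2 + 18*(s - 3)*(s + 2)*(s + 4)*log(2) + 36*(s - 3)*(s + 4))/(36*(s - 3)*(s + 2)**2*(s + 4))
  -4 < Re(s) < 3

undo the common scale on t: t**4 on [0, sqrt(2)/2); t**2*log(t**2) on [sqrt(2)/2, sqrt(2)); t**2*(t**2 + 3) on [sqrt(2), sqrt(3)); …
remove the power substitution first: t**2 on [0, 1/2); t*log(t) on [1/2, 2); t*(t + 3) on [2, 3); …
back out the shared t-power: t on [0, 1/2); log(t) on [1/2, 2); t + 3 on [2, 3); …
along the cuts sqrt(2), 2*sqrt(2), 2*sqrt(3), ℳ[f](s) splits into 4 integrals
for t in [0, sqrt(2)): the term is ∫ t**4/16·t^(s-1)
over [sqrt(2), 2*sqrt(2)), the kernel integral of t**2*log(t**2/4)/4 enters the sum
over [2*sqrt(2), 2*sqrt(3)), the kernel integral of t**2*(t**2/4 + 3)/4 enters the sum
piece [2*sqrt(3), ∞): integrate 8/t**3 against the kernel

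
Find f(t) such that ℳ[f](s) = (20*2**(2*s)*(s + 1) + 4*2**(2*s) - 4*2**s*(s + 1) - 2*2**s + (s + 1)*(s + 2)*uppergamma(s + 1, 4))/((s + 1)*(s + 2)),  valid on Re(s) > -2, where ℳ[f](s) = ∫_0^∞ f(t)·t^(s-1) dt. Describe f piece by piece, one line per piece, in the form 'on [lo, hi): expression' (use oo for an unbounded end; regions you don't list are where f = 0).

on [0, 2): t**2/2
on [2, 4): t*(t + 1)
on [4, oo): t*exp(-t)

the shared t-power comes off first: 1/2 on [0, 2); (t + 1)/t on [2, 4); exp(-t)/t on [4, ∞)
back out the shared t-power: t/2 on [0, 2); t + 1 on [2, 4); exp(-t) on [4, ∞)
undo the common scale on t: t on [0, 1); 2*t + 1 on [1, 2); exp(-2*t) on [2, ∞)
the 3 pieces separated at 2, 4 each add one integral
for t in [0, 2): the term is ∫ t**2/2·t^(s-1)
segment [2, 4) carries t*(t + 1); integrate it
between 4 and ∞ the integrand is t*exp(-t)·t^(s-1)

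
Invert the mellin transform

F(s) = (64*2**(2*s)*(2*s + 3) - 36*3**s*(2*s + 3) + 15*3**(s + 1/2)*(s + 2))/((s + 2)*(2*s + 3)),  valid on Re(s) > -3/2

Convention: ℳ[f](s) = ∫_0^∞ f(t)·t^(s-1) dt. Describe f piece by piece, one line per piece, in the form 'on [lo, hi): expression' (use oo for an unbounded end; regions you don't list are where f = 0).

along the cuts 3, ℳ[f](s) splits into 2 integrals
over [0, 3), the kernel integral of 5*t**(3/2)/2 enters the sum
on [3, 4) integrate f = 4*t**2 against the kernel

on [0, 3): 5*t**(3/2)/2
on [3, 4): 4*t**2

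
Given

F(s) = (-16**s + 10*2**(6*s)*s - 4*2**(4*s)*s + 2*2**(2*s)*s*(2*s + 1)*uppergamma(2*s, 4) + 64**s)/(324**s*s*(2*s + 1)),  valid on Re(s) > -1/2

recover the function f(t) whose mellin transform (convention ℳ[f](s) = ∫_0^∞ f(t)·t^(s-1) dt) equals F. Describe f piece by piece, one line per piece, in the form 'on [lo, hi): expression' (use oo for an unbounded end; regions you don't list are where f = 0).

invert the power substitution to get 9*t/2 on [0, 2/9); 9*t + 1 on [2/9, 4/9); exp(-9*t) on [4/9, ∞)
reversing the common scale on t: 3*t/2 on [0, 2/3); 3*t + 1 on [2/3, 4/3); exp(-3*t) on [4/3, ∞)
reversing the common scale on t: t on [0, 1); 2*t + 1 on [1, 2); exp(-2*t) on [2, ∞)
f breaks at 4/81, 16/81 into 3 integrals to sum
the [0, 4/81) slice contributes ∫ 9*sqrt(t)/2·t^(s-1) dt
[4/81, 16/81) adds the kernel integral of (9*sqrt(t) + 1)
[16/81, ∞) adds the kernel integral of exp(-9*sqrt(t))

on [0, 4/81): 9*sqrt(t)/2
on [4/81, 16/81): 9*sqrt(t) + 1
on [16/81, oo): exp(-9*sqrt(t))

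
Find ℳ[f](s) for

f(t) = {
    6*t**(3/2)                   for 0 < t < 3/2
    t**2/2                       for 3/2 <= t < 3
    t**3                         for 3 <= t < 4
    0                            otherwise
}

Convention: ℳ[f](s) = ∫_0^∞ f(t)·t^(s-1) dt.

(512*2**(2*s)*(s + 2)*(2*s + 3) + 72*2**(1/2 - s)*3**(s + 1/2)*(s + 2)*(s + 3) - 216*3**s*(s + 2)*(2*s + 3) + 36*3**s*(s + 3)*(2*s + 3) - 9*(3/2)**s*(s + 3)*(2*s + 3))/(8*(s + 2)*(s + 3)*(2*s + 3))
  Re(s) > -3/2

decompose at 3/2, 3; ℳ[f](s) sums the 3 pieces' integrals
for t in [0, 3/2): the term is ∫ 6*t**(3/2)·t^(s-1)
between 3/2 and 3 the integrand is t**2/2·t^(s-1)
[3, 4) adds the kernel integral of t**3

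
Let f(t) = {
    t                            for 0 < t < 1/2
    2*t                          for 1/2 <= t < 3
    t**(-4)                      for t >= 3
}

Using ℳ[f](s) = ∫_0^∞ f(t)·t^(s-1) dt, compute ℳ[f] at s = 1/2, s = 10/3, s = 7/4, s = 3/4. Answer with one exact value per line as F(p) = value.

slice at 1/2, 3, transform all 3 pieces, and sum them
for t in [0, 1/2): the term is ∫ t·t^(s-1)
for t in [1/2, 3): the term is ∫ 2*t·t^(s-1)
on [3, ∞) integrate f = t**(-4) against the kernel

F(1/2) = sqrt(2)*(-189 + 2270*sqrt(6))/1134
F(10/3) = 2**(2/3)*(-3 + 7880*6**(1/3))/416
F(7/4) = 2**(1/4)*(-243 + 17540*6**(3/4))/5346
F(3/4) = 2**(1/4)*(-1053 + 12650*6**(3/4))/7371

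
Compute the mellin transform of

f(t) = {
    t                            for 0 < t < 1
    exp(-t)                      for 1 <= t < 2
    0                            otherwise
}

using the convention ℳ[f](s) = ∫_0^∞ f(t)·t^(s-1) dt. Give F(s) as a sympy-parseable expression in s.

((s + 1)*uppergamma(s, 1) - (s + 1)*uppergamma(s, 2) + 1)/(s + 1)
  Re(s) > -1

treat the 2 regions marked off by 1 separately and sum
on [0, 1) integrate f = t against the kernel
∫ over [1, 2) of exp(-t)·t^(s-1) joins the sum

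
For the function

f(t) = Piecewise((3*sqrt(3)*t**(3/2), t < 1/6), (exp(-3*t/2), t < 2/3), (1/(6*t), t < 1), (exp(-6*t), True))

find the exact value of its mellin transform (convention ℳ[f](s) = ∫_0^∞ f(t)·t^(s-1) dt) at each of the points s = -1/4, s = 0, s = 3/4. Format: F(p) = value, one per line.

invert the common scale on t to get t**(3/2) on [0, 1/2); exp(-t/2) on [1/2, 2); 1/(2*t) on [2, 3); …
summing 4 kernel integrals split by 1/6, 2/3, 1 yields ℳ[f](s)
over [0, 1/6), the kernel integral of 3*sqrt(3)*t**(3/2) enters the sum
the [1/6, 2/3) slice contributes ∫ exp(-3*t/2)·t^(s-1) dt
on [2/3, 1): add ∫ 1/(6*t)·t^(s-1) dt
the [1, ∞) slice contributes ∫ exp(-6*t)·t^(s-1) dt

F(-1/4) = -2**(3/4)*3**(1/4)*uppergamma(-1/4, 1)/2 - 2/15 + 6**(1/4)*uppergamma(-1/4, 6) + 3*2**(3/4)*3**(1/4)/10 + 2**(3/4)*3**(1/4)*uppergamma(-1/4, 1/4)/2
F(0) = Ei(-1) - Ei(-6) + 1/12 + sqrt(2)/6 - Ei(-1/4)
F(3/4) = -2/3 - 2**(3/4)*3**(1/4)*uppergamma(3/4, 1)/3 + 6**(1/4)*uppergamma(3/4, 6)/6 + 2**(3/4)*3**(1/4)*uppergamma(3/4, 1/4)/3 + 19*2**(3/4)*3**(1/4)/54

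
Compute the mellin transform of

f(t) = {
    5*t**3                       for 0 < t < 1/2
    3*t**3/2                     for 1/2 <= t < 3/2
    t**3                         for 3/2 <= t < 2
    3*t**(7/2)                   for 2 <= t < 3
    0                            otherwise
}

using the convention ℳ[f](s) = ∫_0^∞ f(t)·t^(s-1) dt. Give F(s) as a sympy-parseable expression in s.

linearity at 1/2, 3/2, 2 turns ℳ[f](s) into 4 summed integrals
piece [0, 1/2): integrate 5*t**3 against the kernel
over [1/2, 3/2), the kernel integral of 3*t**3/2 enters the sum
∫ t**3·t^(s-1) over [3/2, 2)
[2, 3) adds the kernel integral of 3*t**(7/2)

(128*2**s*(2*s + 7) - 768*2**(s + 1/2)*(s + 3) + 2592*3**(s + 1/2)*(s + 3) + 27*(3/2)**s*(2*s + 7) + 7*(2*s + 7)/2**s)/(16*(s + 3)*(2*s + 7))
  Re(s) > -3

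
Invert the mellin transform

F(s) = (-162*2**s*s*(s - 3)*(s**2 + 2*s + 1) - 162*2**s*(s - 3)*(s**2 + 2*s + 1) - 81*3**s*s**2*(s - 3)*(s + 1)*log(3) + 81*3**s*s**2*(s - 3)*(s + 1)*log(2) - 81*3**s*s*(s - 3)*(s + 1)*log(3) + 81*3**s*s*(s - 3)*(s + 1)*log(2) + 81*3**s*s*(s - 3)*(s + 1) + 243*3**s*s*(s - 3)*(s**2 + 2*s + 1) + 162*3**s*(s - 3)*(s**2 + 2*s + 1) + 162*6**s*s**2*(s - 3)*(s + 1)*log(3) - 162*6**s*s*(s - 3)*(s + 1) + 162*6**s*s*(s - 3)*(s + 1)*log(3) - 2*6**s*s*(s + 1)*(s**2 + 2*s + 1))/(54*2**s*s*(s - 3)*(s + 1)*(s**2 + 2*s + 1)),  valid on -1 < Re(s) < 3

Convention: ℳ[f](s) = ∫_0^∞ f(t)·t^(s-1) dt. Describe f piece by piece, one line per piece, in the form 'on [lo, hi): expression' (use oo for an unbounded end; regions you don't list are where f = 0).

on [0, 1): t
on [1, 3/2): t + 3
on [3/2, 3): t*log(t)
on [3, oo): t**(-3)

f breaks at 1, 3/2, 3 into 4 integrals to sum
∫ t·t^(s-1) over [0, 1)
between 1 and 3/2 the integrand is (t + 3)·t^(s-1)
on [3/2, 3) integrate f = t*log(t) against the kernel
[3, ∞) adds the kernel integral of t**(-3)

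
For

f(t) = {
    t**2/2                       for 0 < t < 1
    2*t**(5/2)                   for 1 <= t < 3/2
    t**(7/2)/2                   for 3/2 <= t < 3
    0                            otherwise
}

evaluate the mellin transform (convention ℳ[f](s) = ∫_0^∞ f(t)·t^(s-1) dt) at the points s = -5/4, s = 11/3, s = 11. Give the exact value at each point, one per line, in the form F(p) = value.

treat the 3 regions marked off by 1, 3/2 separately and sum
[0, 1) adds the kernel integral of t**2/2
over [1, 3/2), the kernel integral of 2*t**(5/2) enters the sum
∫ over [3/2, 3) of t**(7/2)/2·t^(s-1) joins the sum

F(-5/4) = -14/15 + 19*2**(3/4)*3**(1/4)/20 + 2*3**(1/4)
F(11/3) = -297/1258 + 509571*2**(5/6)*3**(1/6)/407296 + 6561*3**(1/6)/43
F(11) = -77/702 + 8916399*sqrt(6)/950272 + 4782969*sqrt(3)/29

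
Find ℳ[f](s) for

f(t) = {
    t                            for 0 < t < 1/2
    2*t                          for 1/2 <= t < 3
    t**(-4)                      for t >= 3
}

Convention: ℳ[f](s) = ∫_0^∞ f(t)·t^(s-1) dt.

decompose at 1/2, 3; ℳ[f](s) sums the 3 pieces' integrals
for t in [0, 1/2): the term is ∫ t·t^(s-1)
∫ 2*t·t^(s-1) over [1/2, 3)
for t in [3, ∞): the term is ∫ t**(-4)·t^(s-1)

(970*6**s*s - 3890*6**s - 81*s + 324)/(162*2**s*(s**2 - 3*s - 4))
  -1 < Re(s) < 4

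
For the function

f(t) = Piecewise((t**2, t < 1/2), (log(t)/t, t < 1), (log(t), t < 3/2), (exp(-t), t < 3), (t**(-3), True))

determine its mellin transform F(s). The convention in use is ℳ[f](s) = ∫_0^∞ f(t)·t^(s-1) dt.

(108*2**s*s**2*(s - 3)*(s + 2)*(s**2 - 2*s + 1)*uppergamma(s, 3/2) - 108*2**s*s**2*(s - 3)*(s + 2)*(s**2 - 2*s + 1)*uppergamma(s, 3) - 108*2**s*s**2*(s - 3)*(s + 2) + 108*2**s*(s - 3)*(s + 2)*(s**2 - 2*s + 1) - 108*3**s*s*(s - 3)*(s + 2)*(s**2 - 2*s + 1)*log(2) + 108*3**s*s*(s - 3)*(s + 2)*(s**2 - 2*s + 1)*log(3) - 108*3**s*(s - 3)*(s + 2)*(s**2 - 2*s + 1) - 4*6**s*s**2*(s + 2)*(s**2 - 2*s + 1) + 216*s**3*(s - 3)*(s + 2)*log(2) - 216*s**2*(s - 3)*(s + 2)*log(2) + 216*s**2*(s - 3)*(s + 2) + 27*s**2*(s - 3)*(s**2 - 2*s + 1))/(108*2**s*s**2*(s - 3)*(s + 2)*(s**2 - 2*s + 1))
  -2 < Re(s) < 3

f breaks at 1/2, 1, 3/2, 3 into 5 integrals to sum
the [0, 1/2) slice contributes ∫ t**2·t^(s-1) dt
between 1/2 and 1 the integrand is log(t)/t·t^(s-1)
on [1, 3/2) integrate f = log(t) against the kernel
over [3/2, 3), the kernel integral of exp(-t) enters the sum
the [3, ∞) slice contributes ∫ t**(-3)·t^(s-1) dt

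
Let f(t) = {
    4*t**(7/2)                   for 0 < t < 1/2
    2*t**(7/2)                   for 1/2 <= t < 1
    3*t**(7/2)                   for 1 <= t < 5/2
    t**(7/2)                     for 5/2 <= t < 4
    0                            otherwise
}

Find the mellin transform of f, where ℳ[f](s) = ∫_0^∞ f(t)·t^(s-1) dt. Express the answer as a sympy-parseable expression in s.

cuts at 1/2, 1, 5/2: linearity sums the 4 kernel integrals
segment [0, 1/2) carries 4*t**(7/2); integrate it
over [1/2, 1), the kernel integral of 2*t**(7/2) enters the sum
[1, 5/2) adds the kernel integral of 3*t**(7/2)
on [5/2, 4) integrate f = t**(7/2) against the kernel

2*(2*2**(-s - 7/2) + 4**(s + 7/2) + 2*(5/2)**(s + 7/2) - 1)/(2*s + 7)
  Re(s) > -7/2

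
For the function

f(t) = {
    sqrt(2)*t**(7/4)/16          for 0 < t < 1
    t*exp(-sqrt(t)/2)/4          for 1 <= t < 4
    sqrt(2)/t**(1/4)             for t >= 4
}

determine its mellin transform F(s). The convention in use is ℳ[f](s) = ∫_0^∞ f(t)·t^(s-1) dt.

(8*2**(2*s)*(4*s - 1)*(4*s + 7)*uppergamma(2*s + 2, 1/2) - 8*2**(2*s)*(4*s - 1)*(4*s + 7)*uppergamma(2*s + 2, 1) - 16*2**(2*s)*(4*s + 7) + sqrt(2)*(4*s - 1))/(4*(4*s - 1)*(4*s + 7))
  -7/4 < Re(s) < 1/4

reversing the power substitution: sqrt(2)*t**(7/2)/16 on [0, 1); t**2*exp(-t/2)/4 on [1, 2); sqrt(2)/sqrt(t) on [2, ∞)
strip the common scale on t: t**(7/2) on [0, 1/2); t**2*exp(-t) on [1/2, 1); 1/sqrt(t) on [1, ∞)
back out the shared t-power: t**(3/2) on [0, 1/2); exp(-t) on [1/2, 1); t**(-5/2) on [1, ∞)
integrate the 3 segments split at 1, 4, then add the results
for t in [0, 1): the term is ∫ sqrt(2)*t**(7/4)/16·t^(s-1)
the [1, 4) slice contributes ∫ t*exp(-sqrt(t)/2)/4·t^(s-1) dt
segment [4, ∞) carries sqrt(2)/t**(1/4); integrate it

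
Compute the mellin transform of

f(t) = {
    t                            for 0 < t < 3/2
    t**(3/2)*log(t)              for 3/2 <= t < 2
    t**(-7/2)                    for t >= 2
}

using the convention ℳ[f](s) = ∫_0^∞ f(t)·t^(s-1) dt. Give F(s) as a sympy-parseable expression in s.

peel off the shared t-power: sqrt(t) on [0, 3/2); t*log(t) on [3/2, 2); t**(-4) on [2, ∞)
f breaks at 3/2, 2 into 3 integrals to sum
the [0, 3/2) slice contributes ∫ t·t^(s-1) dt
[3/2, 2) adds the kernel integral of t**(3/2)*log(t)
for t in [2, ∞): the term is ∫ t**(-7/2)·t^(s-1)

2**(-s - 5/2)*(-2**(2*s + 6)*(s + 1)*(2*s - 7) + 3**(s + 1/2)*(s + 1)*(2*s - 7)*(2*s + 1)*(-12*log(3) + 12*log(2)) + 3**(s + 1/2)*(s + 1)*(2*s - 7)*(-24*log(3) + 24*log(2)) + 2*3**(s + 1/2)*sqrt(6)*(2*s - 7)*(8*s + (2*s + 1)**2 + 8) + 8*3**(s + 3/2)*(s + 1)*(2*s - 7) + 32*4**s*(s + 1)*(2*s - 7)*(2*s + 1)*log(2) + 64*4**s*(s + 1)*(2*s - 7)*log(2) - 4**s*(s + 1)*(8*s + (2*s + 1)**2 + 8))/((s + 1)*(2*s - 7)*(8*s + (2*s + 1)**2 + 8))
  -1 < Re(s) < 7/2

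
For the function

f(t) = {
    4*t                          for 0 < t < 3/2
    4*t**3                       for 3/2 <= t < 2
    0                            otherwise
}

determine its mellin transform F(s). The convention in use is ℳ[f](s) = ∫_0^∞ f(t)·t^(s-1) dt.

decompose at 3/2; ℳ[f](s) sums the 2 pieces' integrals
on [0, 3/2): add ∫ 4*t·t^(s-1) dt
segment 3/2 to 2 holds 4*t**3; add its integral

(64*2**(2*s)*(s + 1) - 27*3**s*(s + 1) + 12*3**s*(s + 3))/(2*2**s*(s + 1)*(s + 3))
  Re(s) > -1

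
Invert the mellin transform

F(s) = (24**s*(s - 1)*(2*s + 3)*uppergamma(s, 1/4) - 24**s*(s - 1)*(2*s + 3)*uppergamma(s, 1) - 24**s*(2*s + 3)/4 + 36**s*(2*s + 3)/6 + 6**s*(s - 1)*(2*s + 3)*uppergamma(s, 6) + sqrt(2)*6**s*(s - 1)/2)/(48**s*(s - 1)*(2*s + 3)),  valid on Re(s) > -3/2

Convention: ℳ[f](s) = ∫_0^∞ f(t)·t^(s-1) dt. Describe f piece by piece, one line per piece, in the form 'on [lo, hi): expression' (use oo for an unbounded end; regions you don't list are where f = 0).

on [0, 1/8): 8*t**(3/2)
on [1/8, 1/2): exp(-2*t)
on [1/2, 3/4): 1/(8*t)
on [3/4, oo): exp(-8*t)

invert the common scale on t to get 2*sqrt(2)*t**(3/2) on [0, 1/4); exp(-t) on [1/4, 1); 1/(4*t) on [1, 3/2); …
remove the common scale on t first: t**(3/2) on [0, 1/2); exp(-t/2) on [1/2, 2); 1/(2*t) on [2, 3); …
treat the 4 regions marked off by 1/8, 1/2, 3/4 separately and sum
the [0, 1/8) slice contributes ∫ 8*t**(3/2)·t^(s-1) dt
segment [1/8, 1/2) carries exp(-2*t); integrate it
[1/2, 3/4) adds the kernel integral of 1/(8*t)
between 3/4 and ∞ the integrand is exp(-8*t)·t^(s-1)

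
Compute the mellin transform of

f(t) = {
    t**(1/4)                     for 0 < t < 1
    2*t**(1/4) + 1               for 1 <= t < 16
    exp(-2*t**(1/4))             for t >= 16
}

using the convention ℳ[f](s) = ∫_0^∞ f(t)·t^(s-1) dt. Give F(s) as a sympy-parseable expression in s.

(20*2**(12*s)*s - 8*2**(8*s)*s + 4*2**(4*s)*s*(4*s + 1)*uppergamma(4*s, 4) - 256**s + 4096**s)/(256**s*s*(4*s + 1))
  Re(s) > -1/4

undo the power substitution: sqrt(t) on [0, 1); 2*sqrt(t) + 1 on [1, 4); exp(-2*sqrt(t)) on [4, ∞)
the power substitution comes off first: t on [0, 1); 2*t + 1 on [1, 2); exp(-2*t) on [2, ∞)
cuts at 1, 16: linearity sums the 3 kernel integrals
segment 0 to 1 holds t**(1/4); add its integral
segment 1 to 16 holds (2*t**(1/4) + 1); add its integral
segment 16 to ∞ holds exp(-2*t**(1/4)); add its integral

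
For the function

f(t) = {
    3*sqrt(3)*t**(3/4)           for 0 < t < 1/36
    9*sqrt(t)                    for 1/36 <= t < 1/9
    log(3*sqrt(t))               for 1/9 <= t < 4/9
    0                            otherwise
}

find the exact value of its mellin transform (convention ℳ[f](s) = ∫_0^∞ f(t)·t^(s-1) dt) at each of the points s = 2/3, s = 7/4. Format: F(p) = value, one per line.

back out the power substitution: 3*sqrt(3)*t**(3/2) on [0, 1/6); 9*t on [1/6, 1/3); log(3*t) on [1/3, 2/3)
back out the common scale on t: t**(3/2) on [0, 1/2); 3*t on [1/2, 1); log(t) on [1, 2)
integrate the 3 segments split at 1/36, 1/9, then add the results
between 0 and 1/36 the integrand is 3*sqrt(3)*t**(3/4)·t^(s-1)
the [1/36, 1/9) slice contributes ∫ 9*sqrt(t)·t^(s-1) dt
segment [1/9, 4/9) carries log(3*sqrt(t)); integrate it

F(2/3) = 6**(2/3)*(-714*2**(2/3) - 204 + 28*sqrt(2) + 952*2**(2/3)*log(2) + 1173*2**(1/3))/5712
F(7/4) = sqrt(6)*(-31700 + 17747*sqrt(2) + 107520*log(2))/1905120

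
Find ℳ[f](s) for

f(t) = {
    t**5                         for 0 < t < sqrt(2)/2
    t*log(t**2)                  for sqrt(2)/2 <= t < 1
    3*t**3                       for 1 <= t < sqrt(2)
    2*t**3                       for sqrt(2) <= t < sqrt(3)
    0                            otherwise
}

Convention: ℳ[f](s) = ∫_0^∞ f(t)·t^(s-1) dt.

the shared t-power comes off first: t**3 on [0, sqrt(2)/2); log(t**2)/t on [sqrt(2)/2, 1); 3*t on [1, sqrt(2)); …
undo the power substitution: t**(3/2) on [0, 1/2); log(t)/sqrt(t) on [1/2, 1); 3*sqrt(t) on [1, 2); …
strip the shared t-power: t on [0, 1/2); log(t)/t on [1/2, 1); 3 on [1, 2); …
f breaks at sqrt(2)/2, 1, sqrt(2) into 4 integrals to sum
for t in [0, sqrt(2)/2): the term is ∫ t**5·t^(s-1)
∫ t*log(t**2)·t^(s-1) over [sqrt(2)/2, 1)
between 1 and sqrt(2) the integrand is 3*t**3·t^(s-1)
for t in [sqrt(2), sqrt(3)): the term is ∫ 2*t**3·t^(s-1)

2**(-s/2 - 5/2)*(-3*2**(s/2 + 5/2)*(s + 5)*(4*s - (s + 3)**2 + 8) + 2**(s/2 + 7/2)*(s + 3)*(s + 5) + 2**(s + 4)*(s + 5)*(4*s - (s + 3)**2 + 8) + 4*6**(s/2 + 3/2)*(s + 5)*(4*s - (s + 3)**2 + 8) - 4*(s + 3)**2*(s + 5)*log(2) - 8*(s + 3)*(s + 5) + 8*(s + 3)*(s + 5)*log(2) + (s + 3)*(4*s - (s + 3)**2 + 8))/((s + 3)*(s + 5)*(4*s - (s + 3)**2 + 8))
  Re(s) > -5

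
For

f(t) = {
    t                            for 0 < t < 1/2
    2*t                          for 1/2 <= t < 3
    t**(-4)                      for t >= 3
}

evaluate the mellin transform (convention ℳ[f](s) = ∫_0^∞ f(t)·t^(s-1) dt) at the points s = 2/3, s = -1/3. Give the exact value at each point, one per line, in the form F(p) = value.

slice at 1/2, 3, transform all 3 pieces, and sum them
on [0, 1/2) integrate f = t against the kernel
[1/2, 3) adds the kernel integral of 2*t
segment [3, ∞) carries t**(-4); integrate it

F(2/3) = 2**(1/3)*(-81 + 973*6**(2/3))/540
F(-1/3) = 2**(1/3)*(-3159 + 6320*6**(2/3))/4212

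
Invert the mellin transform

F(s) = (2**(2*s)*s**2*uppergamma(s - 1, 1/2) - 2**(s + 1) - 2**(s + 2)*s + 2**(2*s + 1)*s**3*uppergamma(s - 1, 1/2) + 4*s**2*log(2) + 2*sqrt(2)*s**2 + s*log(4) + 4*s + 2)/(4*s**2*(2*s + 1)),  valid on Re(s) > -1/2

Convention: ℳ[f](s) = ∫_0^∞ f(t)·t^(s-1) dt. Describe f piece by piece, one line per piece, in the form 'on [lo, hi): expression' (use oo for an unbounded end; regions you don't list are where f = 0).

remove the shared t-power first: sqrt(2)*t**(3/2)/4 on [0, 1); t*log(t/2)/2 on [1, 2); exp(-t/4) on [2, ∞)
back out the common scale on t: t**(3/2) on [0, 1/2); t*log(t) on [1/2, 1); exp(-t/2) on [1, ∞)
cuts at 1, 2: linearity sums the 3 kernel integrals
segment [0, 1) carries sqrt(2)*sqrt(t)/4; integrate it
∫ log(t/2)/2·t^(s-1) over [1, 2)
[2, ∞) adds the kernel integral of exp(-t/4)/t

on [0, 1): sqrt(2)*sqrt(t)/4
on [1, 2): log(t/2)/2
on [2, oo): exp(-t/4)/t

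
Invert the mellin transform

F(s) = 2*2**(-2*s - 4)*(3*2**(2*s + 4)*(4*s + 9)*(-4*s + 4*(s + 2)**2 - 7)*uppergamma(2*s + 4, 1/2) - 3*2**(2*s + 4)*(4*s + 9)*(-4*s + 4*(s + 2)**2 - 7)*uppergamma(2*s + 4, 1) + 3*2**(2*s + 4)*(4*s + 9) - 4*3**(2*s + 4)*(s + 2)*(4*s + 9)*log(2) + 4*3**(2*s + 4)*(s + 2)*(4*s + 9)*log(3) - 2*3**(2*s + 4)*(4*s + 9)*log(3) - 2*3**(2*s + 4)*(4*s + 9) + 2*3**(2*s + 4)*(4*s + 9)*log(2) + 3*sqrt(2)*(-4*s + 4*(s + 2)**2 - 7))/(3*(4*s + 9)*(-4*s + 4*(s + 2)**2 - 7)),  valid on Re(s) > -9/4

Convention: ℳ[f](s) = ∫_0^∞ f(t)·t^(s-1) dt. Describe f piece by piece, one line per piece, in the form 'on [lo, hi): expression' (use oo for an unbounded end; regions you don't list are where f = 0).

on [0, 1/4): t**(9/4)
on [1/4, 1): t**2*exp(-sqrt(t))
on [1, 9/4): t**(3/2)*log(sqrt(t))

remove the shared t-power first: t**(1/4) on [0, 1/4); exp(-sqrt(t)) on [1/4, 1); log(sqrt(t))/sqrt(t) on [1, 9/4)
undo the power substitution: sqrt(t) on [0, 1/2); exp(-t) on [1/2, 1); log(t)/t on [1, 3/2)
split f at 1/4, 1: ℳ[f](s) collects 3 kernel integrals
∫ t**(9/4)·t^(s-1) over [0, 1/4)
segment [1/4, 1) carries t**2*exp(-sqrt(t)); integrate it
segment [1, 9/4) carries t**(3/2)*log(sqrt(t)); integrate it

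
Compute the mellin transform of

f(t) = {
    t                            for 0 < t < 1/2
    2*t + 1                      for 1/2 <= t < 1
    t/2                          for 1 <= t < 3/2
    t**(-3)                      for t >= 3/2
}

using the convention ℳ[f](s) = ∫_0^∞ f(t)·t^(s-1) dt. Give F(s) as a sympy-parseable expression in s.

(270*2**s*s**2 - 702*2**s*s - 324*2**s + 49*3**s*s**2 - 275*3**s*s - 162*s**2 + 378*s + 324)/(108*2**s*s*(s**2 - 2*s - 3))
  -1 < Re(s) < 3

treat the 4 regions marked off by 1/2, 1, 3/2 separately and sum
on [0, 1/2): add ∫ t·t^(s-1) dt
[1/2, 1) adds the kernel integral of (2*t + 1)
on [1, 3/2): add ∫ t/2·t^(s-1) dt
segment [3/2, ∞) carries t**(-3); integrate it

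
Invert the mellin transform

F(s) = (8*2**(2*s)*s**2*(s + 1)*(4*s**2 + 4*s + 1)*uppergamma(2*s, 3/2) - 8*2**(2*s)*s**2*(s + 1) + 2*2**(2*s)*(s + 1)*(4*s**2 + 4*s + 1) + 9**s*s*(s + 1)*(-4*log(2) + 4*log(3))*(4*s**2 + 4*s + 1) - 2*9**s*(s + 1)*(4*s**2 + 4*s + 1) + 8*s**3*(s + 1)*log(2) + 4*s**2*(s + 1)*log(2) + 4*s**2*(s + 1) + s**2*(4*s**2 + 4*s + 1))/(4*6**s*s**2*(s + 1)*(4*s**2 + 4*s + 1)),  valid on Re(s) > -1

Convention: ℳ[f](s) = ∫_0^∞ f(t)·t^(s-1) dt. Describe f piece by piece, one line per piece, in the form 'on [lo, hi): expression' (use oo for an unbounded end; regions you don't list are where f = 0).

on [0, 1/6): 3*t/2
on [1/6, 2/3): sqrt(6)*sqrt(t)*log(sqrt(6)*sqrt(t)/2)/2
on [2/3, 3/2): log(sqrt(6)*sqrt(t)/2)
on [3/2, oo): exp(-sqrt(6)*sqrt(t)/2)

remove the common scale on t first: t on [0, 1/4); sqrt(t)*log(sqrt(t)) on [1/4, 1); log(sqrt(t)) on [1, 9/4); …
invert the power substitution to get t**2 on [0, 1/2); t*log(t) on [1/2, 1); log(t) on [1, 3/2); …
integrate the 4 segments split at 1/6, 2/3, 3/2, then add the results
on [0, 1/6): add ∫ 3*t/2·t^(s-1) dt
[1/6, 2/3) adds the kernel integral of sqrt(6)*sqrt(t)*log(sqrt(6)*sqrt(t)/2)/2
between 2/3 and 3/2 the integrand is log(sqrt(6)*sqrt(t)/2)·t^(s-1)
[3/2, ∞) adds the kernel integral of exp(-sqrt(6)*sqrt(t)/2)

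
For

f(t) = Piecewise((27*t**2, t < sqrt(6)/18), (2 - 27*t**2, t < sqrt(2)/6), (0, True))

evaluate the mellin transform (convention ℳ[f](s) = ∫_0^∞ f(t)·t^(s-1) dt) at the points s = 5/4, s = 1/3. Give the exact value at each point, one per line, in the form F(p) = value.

F(5/4) = 2**(3/8)*3**(1/8)*(-42 + 37*3**(5/8))/585
F(1/3) = 2**(5/6)*sqrt(3)*(-26 + 25*3**(1/6))/28

peel off the common scale on t: 3*t**2 on [0, sqrt(6)/6); 2 - 3*t**2 on [sqrt(6)/6, sqrt(2)/2)
undo the power substitution: 3*t on [0, 1/6); 2 - 3*t on [1/6, 1/2)
back out the common scale on t: t on [0, 1/2); 2 - t on [1/2, 3/2)
treat the 2 regions marked off by sqrt(6)/18 separately and sum
for t in [0, sqrt(6)/18): the term is ∫ 27*t**2·t^(s-1)
∫ over [sqrt(6)/18, sqrt(2)/6) of (2 - 27*t**2)·t^(s-1) joins the sum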